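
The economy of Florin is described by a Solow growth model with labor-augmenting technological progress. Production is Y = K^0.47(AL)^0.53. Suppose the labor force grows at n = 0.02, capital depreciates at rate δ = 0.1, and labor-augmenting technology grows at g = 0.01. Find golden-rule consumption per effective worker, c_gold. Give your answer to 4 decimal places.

Break-even investment rate: n + g + δ = 0.02 + 0.01 + 0.1 = 0.13.
At the golden rule the marginal product of capital equals n+g+δ: 0.47·k^(0.47−1) = 0.13. Solving, k_gold = (0.47/0.13)^(1/0.53) ≈ 11.3011.
y_gold = 11.3011^0.47 ≈ 3.1258.
c_gold = y_gold − (n+g+δ)·k_gold = 3.1258 − 0.13·11.3011 ≈ 1.6567.

c_gold ≈ 1.6567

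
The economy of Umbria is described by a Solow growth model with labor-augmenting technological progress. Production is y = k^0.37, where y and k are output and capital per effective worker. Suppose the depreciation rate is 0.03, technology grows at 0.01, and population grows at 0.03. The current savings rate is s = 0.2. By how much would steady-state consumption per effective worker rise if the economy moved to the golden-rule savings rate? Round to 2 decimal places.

Δc ≈ 0.19

The effective depreciation rate is n + g + δ = 0.03 + 0.01 + 0.03 = 0.07.
Current steady state (s = 0.2): k* = (0.2/0.07)^(1/0.63) ≈ 5.2930, y* = 5.2930^0.37 ≈ 1.8525, c* = (1−0.2)·1.8525 ≈ 1.4820.
At the golden rule the marginal product of capital equals n+g+δ: 0.37·k^(0.37−1) = 0.07. Solving, k_gold = (0.37/0.07)^(1/0.63) ≈ 14.0535.
y_gold = 14.0535^0.37 ≈ 2.6588, c_gold = y_gold − 0.07·k_gold ≈ 1.6750.
Gain: Δc = 1.6750 − 1.4820 ≈ 0.1930.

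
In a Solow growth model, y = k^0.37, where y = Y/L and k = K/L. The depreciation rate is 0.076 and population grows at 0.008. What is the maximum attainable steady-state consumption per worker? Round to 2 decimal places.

c_gold ≈ 1.50

The effective depreciation rate is n + δ = 0.008 + 0.076 = 0.084.
Setting f'(k) = n+δ gives 0.37·k^(0.37−1) = 0.084, hence k_gold = (0.37/0.084)^(1/0.63) ≈ 10.5220.
y_gold = 10.5220^0.37 ≈ 2.3888.
c_gold = y_gold − (n+δ)·k_gold = 2.3888 − 0.084·10.5220 ≈ 1.5049.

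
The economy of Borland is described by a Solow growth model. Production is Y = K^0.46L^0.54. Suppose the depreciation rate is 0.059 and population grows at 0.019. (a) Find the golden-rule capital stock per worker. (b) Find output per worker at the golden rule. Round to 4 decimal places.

Break-even investment rate: n + δ = 0.019 + 0.059 = 0.078.
Golden rule sets MPK = n+δ: 0.46·k^(0.46−1) = 0.078, so k_gold = (0.46/0.078)^(1/0.54) ≈ 26.7396.
y_gold = 26.7396^0.46 ≈ 4.5341.

(a) k_gold ≈ 26.7396; (b) y_gold ≈ 4.5341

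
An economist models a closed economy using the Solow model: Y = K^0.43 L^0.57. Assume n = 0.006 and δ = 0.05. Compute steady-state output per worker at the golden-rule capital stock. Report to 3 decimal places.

n + δ = 0.006 + 0.05 = 0.056.
Setting f'(k) = n+δ gives 0.43·k^(0.43−1) = 0.056, hence k_gold = (0.43/0.056)^(1/0.57) ≈ 35.7374.
Output: y_gold = k_gold^0.43 = 35.7374^0.43 ≈ 4.6542.

y_gold ≈ 4.654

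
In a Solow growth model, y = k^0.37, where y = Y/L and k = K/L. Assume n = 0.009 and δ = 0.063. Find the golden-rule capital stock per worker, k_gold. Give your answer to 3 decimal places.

k_gold ≈ 13.439

Capital per worker breaks even when investment replaces (n + δ)·k; here n + δ = 0.072.
Setting f'(k) = n+δ gives 0.37·k^(0.37−1) = 0.072, hence k_gold = (0.37/0.072)^(1/0.63) ≈ 13.4389.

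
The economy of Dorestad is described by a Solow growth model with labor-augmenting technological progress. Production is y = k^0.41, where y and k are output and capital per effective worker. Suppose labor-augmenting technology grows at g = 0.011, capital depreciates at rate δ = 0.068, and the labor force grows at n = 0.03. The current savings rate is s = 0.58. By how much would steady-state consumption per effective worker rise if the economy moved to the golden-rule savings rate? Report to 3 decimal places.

Δc ≈ 0.139

Capital per effective worker breaks even when investment replaces (n + g + δ)·k; here n + g + δ = 0.109.
Current steady state (s = 0.58): k* = (0.58/0.109)^(1/0.59) ≈ 17.0024, y* = 17.0024^0.41 ≈ 3.1953, c* = (1−0.58)·3.1953 ≈ 1.3420.
At the golden rule the marginal product of capital equals n+g+δ: 0.41·k^(0.41−1) = 0.109. Solving, k_gold = (0.41/0.109)^(1/0.59) ≈ 9.4446.
y_gold = 9.4446^0.41 ≈ 2.5109, c_gold = y_gold − 0.109·k_gold ≈ 1.4814.
Gain: Δc = 1.4814 − 1.3420 ≈ 0.1394.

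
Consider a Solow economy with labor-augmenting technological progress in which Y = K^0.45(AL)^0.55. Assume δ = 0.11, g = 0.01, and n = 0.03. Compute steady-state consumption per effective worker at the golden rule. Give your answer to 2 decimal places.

Capital per effective worker breaks even when investment replaces (n + g + δ)·k; here n + g + δ = 0.15.
Maximizing c = f(k) − (n+g+δ)·k gives f'(k) = n+g+δ, i.e. 0.45·k^(0.45−1) = 0.15, so k_gold = (0.45/0.15)^(1/0.55) ≈ 7.3704.
y_gold = 7.3704^0.45 ≈ 2.4568.
c_gold = y_gold − (n+g+δ)·k_gold = 2.4568 − 0.15·7.3704 ≈ 1.3512.

c_gold ≈ 1.35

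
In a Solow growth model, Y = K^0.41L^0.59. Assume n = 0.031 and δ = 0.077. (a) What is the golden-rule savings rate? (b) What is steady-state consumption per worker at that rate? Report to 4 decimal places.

(a) s_gold = 0.4100; (b) c_gold ≈ 1.4909

n + δ = 0.031 + 0.077 = 0.108.
For Cobb-Douglas, s_gold equals capital's share: s_gold = 0.41.
At the golden rule the marginal product of capital equals n+δ: 0.41·k^(0.41−1) = 0.108. Solving, k_gold = (0.41/0.108)^(1/0.59) ≈ 9.5933.
y_gold = 9.5933^0.41 ≈ 2.5270; c_gold = (1−0.41)·y_gold ≈ 1.4909.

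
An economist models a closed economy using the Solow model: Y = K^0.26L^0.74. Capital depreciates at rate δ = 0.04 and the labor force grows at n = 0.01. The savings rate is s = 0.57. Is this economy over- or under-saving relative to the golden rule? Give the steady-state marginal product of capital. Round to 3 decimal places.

over-saving; MPK ≈ 0.023

n + δ = 0.01 + 0.04 = 0.05.
Steady-state k*: s·k^0.26 = 0.05·k gives k* = (0.57/0.05)^(1/0.74) ≈ 26.8071.
MPK = 0.26·26.8071^(-0.74) ≈ 0.0228.
MPK < n+δ = 0.05, so the economy is dynamically inefficient (over-saving).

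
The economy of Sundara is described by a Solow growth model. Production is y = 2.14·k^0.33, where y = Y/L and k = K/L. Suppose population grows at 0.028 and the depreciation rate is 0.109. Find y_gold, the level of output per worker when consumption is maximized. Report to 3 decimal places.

y_gold ≈ 4.800

Capital per worker breaks even when investment replaces (n + δ)·k; here n + δ = 0.137.
Golden rule sets MPK = n+δ: 0.33·2.14·k^(0.33−1) = 0.137, so k_gold = (0.33·2.14/0.137)^(1/0.67) ≈ 11.5610.
Output: y_gold = 2.14·k_gold^0.33 = 2.14·11.5610^0.33 ≈ 4.7996.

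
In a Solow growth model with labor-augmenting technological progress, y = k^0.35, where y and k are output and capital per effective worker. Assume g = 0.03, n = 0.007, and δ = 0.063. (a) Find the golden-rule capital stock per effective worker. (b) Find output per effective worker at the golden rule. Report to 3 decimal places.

(a) k_gold ≈ 6.871; (b) y_gold ≈ 1.963

Capital per effective worker breaks even when investment replaces (n + g + δ)·k; here n + g + δ = 0.1.
Golden rule sets MPK = n+g+δ: 0.35·k^(0.35−1) = 0.1, so k_gold = (0.35/0.1)^(1/0.65) ≈ 6.8711.
y_gold = 6.8711^0.35 ≈ 1.9632.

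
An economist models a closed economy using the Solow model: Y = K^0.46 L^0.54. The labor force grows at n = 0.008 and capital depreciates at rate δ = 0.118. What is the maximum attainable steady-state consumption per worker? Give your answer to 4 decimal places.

c_gold ≈ 1.6273

The effective depreciation rate is n + δ = 0.008 + 0.118 = 0.126.
Golden rule sets MPK = n+δ: 0.46·k^(0.46−1) = 0.126, so k_gold = (0.46/0.126)^(1/0.54) ≈ 11.0017.
y_gold = 11.0017^0.46 ≈ 3.0135.
c_gold = y_gold − (n+δ)·k_gold = 3.0135 − 0.126·11.0017 ≈ 1.6273.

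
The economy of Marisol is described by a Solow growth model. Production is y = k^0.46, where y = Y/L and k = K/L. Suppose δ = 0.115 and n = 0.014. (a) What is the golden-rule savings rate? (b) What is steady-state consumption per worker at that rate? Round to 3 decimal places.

(a) s_gold = 0.460; (b) c_gold ≈ 1.595

The effective depreciation rate is n + δ = 0.014 + 0.115 = 0.129.
For Cobb-Douglas, s_gold equals capital's share: s_gold = 0.46.
Maximizing c = f(k) − (n+δ)·k gives f'(k) = n+δ, i.e. 0.46·k^(0.46−1) = 0.129, so k_gold = (0.46/0.129)^(1/0.54) ≈ 10.5326.
y_gold = 10.5326^0.46 ≈ 2.9537; c_gold = (1−0.46)·y_gold ≈ 1.5950.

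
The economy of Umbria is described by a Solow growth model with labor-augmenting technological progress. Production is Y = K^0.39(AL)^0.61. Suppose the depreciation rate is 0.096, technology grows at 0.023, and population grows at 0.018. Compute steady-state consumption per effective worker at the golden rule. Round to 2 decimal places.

c_gold ≈ 1.19

The effective depreciation rate is n + g + δ = 0.018 + 0.023 + 0.096 = 0.137.
At the golden rule the marginal product of capital equals n+g+δ: 0.39·k^(0.39−1) = 0.137. Solving, k_gold = (0.39/0.137)^(1/0.61) ≈ 5.5568.
y_gold = 5.5568^0.39 ≈ 1.9520.
c_gold = y_gold − (n+g+δ)·k_gold = 1.9520 − 0.137·5.5568 ≈ 1.1907.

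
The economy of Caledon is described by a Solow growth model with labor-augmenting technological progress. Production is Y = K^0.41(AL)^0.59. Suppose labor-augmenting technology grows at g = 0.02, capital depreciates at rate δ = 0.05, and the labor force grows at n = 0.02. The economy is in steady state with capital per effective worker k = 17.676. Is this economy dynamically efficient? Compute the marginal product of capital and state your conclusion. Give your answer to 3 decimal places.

The effective depreciation rate is n + g + δ = 0.02 + 0.02 + 0.05 = 0.09.
MPK = 0.41·k^(0.41−1) = 0.41·17.676^(-0.59) ≈ 0.0753.
MPK < 0.09, so the economy is dynamically inefficient (over-saving).

dynamically inefficient; MPK ≈ 0.075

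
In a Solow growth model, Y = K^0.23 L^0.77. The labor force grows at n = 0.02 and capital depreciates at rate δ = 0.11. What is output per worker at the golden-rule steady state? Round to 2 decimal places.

y_gold ≈ 1.19

The effective depreciation rate is n + δ = 0.02 + 0.11 = 0.13.
Maximizing c = f(k) − (n+δ)·k gives f'(k) = n+δ, i.e. 0.23·k^(0.23−1) = 0.13, so k_gold = (0.23/0.13)^(1/0.77) ≈ 2.0980.
Output: y_gold = k_gold^0.23 = 2.0980^0.23 ≈ 1.1858.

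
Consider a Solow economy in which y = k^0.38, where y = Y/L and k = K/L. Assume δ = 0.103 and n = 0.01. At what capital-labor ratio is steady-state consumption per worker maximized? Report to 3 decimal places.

k_gold ≈ 7.072

Break-even investment rate: n + δ = 0.01 + 0.103 = 0.113.
At the golden rule the marginal product of capital equals n+δ: 0.38·k^(0.38−1) = 0.113. Solving, k_gold = (0.38/0.113)^(1/0.62) ≈ 7.0717.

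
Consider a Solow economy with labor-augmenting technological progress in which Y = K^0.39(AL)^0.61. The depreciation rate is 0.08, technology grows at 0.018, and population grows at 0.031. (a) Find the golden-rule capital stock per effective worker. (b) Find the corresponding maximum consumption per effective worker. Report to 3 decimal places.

(a) k_gold ≈ 6.133; (b) c_gold ≈ 1.237

n + g + δ = 0.031 + 0.018 + 0.08 = 0.129.
Setting f'(k) = n+g+δ gives 0.39·k^(0.39−1) = 0.129, hence k_gold = (0.39/0.129)^(1/0.61) ≈ 6.1329.
y_gold = 6.1329^0.39 ≈ 2.0286; c_gold = y_gold − 0.129·k_gold ≈ 1.2374.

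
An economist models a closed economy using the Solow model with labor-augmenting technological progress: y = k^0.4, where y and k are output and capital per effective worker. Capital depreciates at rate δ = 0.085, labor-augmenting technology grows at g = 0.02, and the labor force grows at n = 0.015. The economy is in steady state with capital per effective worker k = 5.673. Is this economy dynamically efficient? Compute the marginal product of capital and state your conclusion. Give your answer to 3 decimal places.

n + g + δ = 0.015 + 0.02 + 0.085 = 0.12.
MPK = 0.4·k^(0.4−1) = 0.4·5.673^(-0.6) ≈ 0.1412.
MPK > 0.12, so the economy is dynamically efficient (under-saving).

dynamically efficient; MPK ≈ 0.141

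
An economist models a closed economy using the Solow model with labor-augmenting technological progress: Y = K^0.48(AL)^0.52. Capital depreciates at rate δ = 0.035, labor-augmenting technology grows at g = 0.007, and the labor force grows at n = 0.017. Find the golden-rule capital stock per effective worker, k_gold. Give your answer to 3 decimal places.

The effective depreciation rate is n + g + δ = 0.017 + 0.007 + 0.035 = 0.059.
Setting f'(k) = n+g+δ gives 0.48·k^(0.48−1) = 0.059, hence k_gold = (0.48/0.059)^(1/0.52) ≈ 56.3311.

k_gold ≈ 56.331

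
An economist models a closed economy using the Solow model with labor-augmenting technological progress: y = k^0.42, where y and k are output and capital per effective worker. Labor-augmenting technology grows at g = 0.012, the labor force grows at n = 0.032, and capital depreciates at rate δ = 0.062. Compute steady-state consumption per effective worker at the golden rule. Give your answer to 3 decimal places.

Capital per effective worker breaks even when investment replaces (n + g + δ)·k; here n + g + δ = 0.106.
Setting f'(k) = n+g+δ gives 0.42·k^(0.42−1) = 0.106, hence k_gold = (0.42/0.106)^(1/0.58) ≈ 10.7383.
y_gold = 10.7383^0.42 ≈ 2.7102.
c_gold = y_gold − (n+g+δ)·k_gold = 2.7102 − 0.106·10.7383 ≈ 1.5719.

c_gold ≈ 1.572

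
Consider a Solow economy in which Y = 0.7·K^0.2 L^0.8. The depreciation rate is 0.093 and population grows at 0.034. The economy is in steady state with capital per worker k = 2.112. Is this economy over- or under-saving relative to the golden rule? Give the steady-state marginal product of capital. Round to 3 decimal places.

over-saving; MPK ≈ 0.077

Break-even investment rate: n + δ = 0.034 + 0.093 = 0.127.
MPK = 0.2·0.7·k^(0.2−1) = 0.2·0.7·2.112^(-0.8) ≈ 0.0770.
MPK < 0.127, so the economy is dynamically inefficient (over-saving).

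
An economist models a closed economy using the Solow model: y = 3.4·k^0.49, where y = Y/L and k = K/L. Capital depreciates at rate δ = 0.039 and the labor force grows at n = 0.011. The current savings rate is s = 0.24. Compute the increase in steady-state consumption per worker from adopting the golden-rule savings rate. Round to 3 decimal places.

Δc ≈ 12.558

Capital per worker breaks even when investment replaces (n + δ)·k; here n + δ = 0.05.
Current steady state (s = 0.24): k* = (0.24·3.4/0.05)^(1/0.51) ≈ 238.7166, y* = 3.4·238.7166^0.49 ≈ 49.7326, c* = (1−0.24)·49.7326 ≈ 37.7968.
Golden rule sets MPK = n+δ: 0.49·3.4·k^(0.49−1) = 0.05, so k_gold = (0.49·3.4/0.05)^(1/0.51) ≈ 967.6005.
y_gold = 3.4·967.6005^0.49 ≈ 98.7347, c_gold = y_gold − 0.05·k_gold ≈ 50.3547.
Gain: Δc = 50.3547 − 37.7968 ≈ 12.5579.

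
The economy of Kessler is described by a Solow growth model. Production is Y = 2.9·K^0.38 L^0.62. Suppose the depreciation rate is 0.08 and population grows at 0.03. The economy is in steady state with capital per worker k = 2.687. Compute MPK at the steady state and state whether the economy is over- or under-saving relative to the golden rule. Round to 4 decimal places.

under-saving; MPK ≈ 0.5971

The effective depreciation rate is n + δ = 0.03 + 0.08 = 0.11.
MPK = 0.38·2.9·k^(0.38−1) = 0.38·2.9·2.687^(-0.62) ≈ 0.5971.
MPK > 0.11, so the economy is dynamically efficient (under-saving).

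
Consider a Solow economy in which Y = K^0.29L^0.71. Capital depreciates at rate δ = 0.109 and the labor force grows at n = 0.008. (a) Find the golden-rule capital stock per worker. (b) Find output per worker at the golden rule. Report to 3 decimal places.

(a) k_gold ≈ 3.591; (b) y_gold ≈ 1.449

n + δ = 0.008 + 0.109 = 0.117.
At the golden rule the marginal product of capital equals n+δ: 0.29·k^(0.29−1) = 0.117. Solving, k_gold = (0.29/0.117)^(1/0.71) ≈ 3.5911.
y_gold = 3.5911^0.29 ≈ 1.4488.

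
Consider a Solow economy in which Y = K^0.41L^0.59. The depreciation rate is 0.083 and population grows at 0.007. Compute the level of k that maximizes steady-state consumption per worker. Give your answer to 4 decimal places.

Break-even investment rate: n + δ = 0.007 + 0.083 = 0.09.
Setting f'(k) = n+δ gives 0.41·k^(0.41−1) = 0.09, hence k_gold = (0.41/0.09)^(1/0.59) ≈ 13.0669.

k_gold ≈ 13.0669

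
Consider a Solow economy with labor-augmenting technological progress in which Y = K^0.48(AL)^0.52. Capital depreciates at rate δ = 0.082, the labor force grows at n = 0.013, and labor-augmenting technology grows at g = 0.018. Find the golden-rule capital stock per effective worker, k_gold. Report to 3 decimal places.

k_gold ≈ 16.144

Capital per effective worker breaks even when investment replaces (n + g + δ)·k; here n + g + δ = 0.113.
Golden rule sets MPK = n+g+δ: 0.48·k^(0.48−1) = 0.113, so k_gold = (0.48/0.113)^(1/0.52) ≈ 16.1438.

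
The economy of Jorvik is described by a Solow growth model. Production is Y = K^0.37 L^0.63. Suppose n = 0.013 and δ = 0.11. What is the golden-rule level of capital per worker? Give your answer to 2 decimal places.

The effective depreciation rate is n + δ = 0.013 + 0.11 = 0.123.
Maximizing c = f(k) − (n+δ)·k gives f'(k) = n+δ, i.e. 0.37·k^(0.37−1) = 0.123, so k_gold = (0.37/0.123)^(1/0.63) ≈ 5.7438.

k_gold ≈ 5.74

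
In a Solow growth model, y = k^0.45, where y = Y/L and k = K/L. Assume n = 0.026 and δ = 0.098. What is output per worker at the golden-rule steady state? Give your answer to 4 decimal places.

y_gold ≈ 2.8709

n + δ = 0.026 + 0.098 = 0.124.
At the golden rule the marginal product of capital equals n+δ: 0.45·k^(0.45−1) = 0.124. Solving, k_gold = (0.45/0.124)^(1/0.55) ≈ 10.4184.
Output: y_gold = k_gold^0.45 = 10.4184^0.45 ≈ 2.8709.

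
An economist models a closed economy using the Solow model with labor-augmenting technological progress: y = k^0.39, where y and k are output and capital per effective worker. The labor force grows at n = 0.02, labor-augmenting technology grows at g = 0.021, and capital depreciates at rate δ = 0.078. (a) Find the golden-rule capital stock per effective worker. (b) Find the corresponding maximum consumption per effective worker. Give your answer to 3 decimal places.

Break-even investment rate: n + g + δ = 0.02 + 0.021 + 0.078 = 0.119.
Maximizing c = f(k) − (n+g+δ)·k gives f'(k) = n+g+δ, i.e. 0.39·k^(0.39−1) = 0.119, so k_gold = (0.39/0.119)^(1/0.61) ≈ 7.0002.
y_gold = 7.0002^0.39 ≈ 2.1360; c_gold = y_gold − 0.119·k_gold ≈ 1.3029.

(a) k_gold ≈ 7.000; (b) c_gold ≈ 1.303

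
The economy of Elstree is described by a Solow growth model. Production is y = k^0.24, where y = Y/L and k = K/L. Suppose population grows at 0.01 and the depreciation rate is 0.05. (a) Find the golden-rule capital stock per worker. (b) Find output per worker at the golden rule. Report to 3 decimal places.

(a) k_gold ≈ 6.197; (b) y_gold ≈ 1.549

Break-even investment rate: n + δ = 0.01 + 0.05 = 0.06.
At the golden rule the marginal product of capital equals n+δ: 0.24·k^(0.24−1) = 0.06. Solving, k_gold = (0.24/0.06)^(1/0.76) ≈ 6.1970.
y_gold = 6.1970^0.24 ≈ 1.5493.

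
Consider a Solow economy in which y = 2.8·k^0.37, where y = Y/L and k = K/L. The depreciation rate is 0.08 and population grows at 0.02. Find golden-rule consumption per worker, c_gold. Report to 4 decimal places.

Capital per worker breaks even when investment replaces (n + δ)·k; here n + δ = 0.1.
Golden rule sets MPK = n+δ: 0.37·2.8·k^(0.37−1) = 0.1, so k_gold = (0.37·2.8/0.1)^(1/0.63) ≈ 40.8961.
y_gold = 2.8·40.8961^0.37 ≈ 11.0530.
c_gold = y_gold − (n+δ)·k_gold = 11.0530 − 0.1·40.8961 ≈ 6.9634.

c_gold ≈ 6.9634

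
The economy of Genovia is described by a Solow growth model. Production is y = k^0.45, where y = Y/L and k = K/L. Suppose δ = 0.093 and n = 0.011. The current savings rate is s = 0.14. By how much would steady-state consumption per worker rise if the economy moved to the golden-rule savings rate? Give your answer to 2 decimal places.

The effective depreciation rate is n + δ = 0.011 + 0.093 = 0.104.
Current steady state (s = 0.14): k* = (0.14/0.104)^(1/0.55) ≈ 1.7168, y* = 1.7168^0.45 ≈ 1.2753, c* = (1−0.14)·1.2753 ≈ 1.0968.
Setting f'(k) = n+δ gives 0.45·k^(0.45−1) = 0.104, hence k_gold = (0.45/0.104)^(1/0.55) ≈ 14.3446.
y_gold = 14.3446^0.45 ≈ 3.3152, c_gold = y_gold − 0.104·k_gold ≈ 1.8234.
Gain: Δc = 1.8234 − 1.0968 ≈ 0.7266.

Δc ≈ 0.73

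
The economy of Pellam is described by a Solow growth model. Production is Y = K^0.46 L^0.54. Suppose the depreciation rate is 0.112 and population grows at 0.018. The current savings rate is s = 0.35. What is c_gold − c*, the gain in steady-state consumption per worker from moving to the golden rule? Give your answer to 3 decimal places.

Capital per worker breaks even when investment replaces (n + δ)·k; here n + δ = 0.13.
Current steady state (s = 0.35): k* = (0.35/0.13)^(1/0.54) ≈ 6.2593, y* = 6.2593^0.46 ≈ 2.3249, c* = (1−0.35)·2.3249 ≈ 1.5112.
Maximizing c = f(k) − (n+δ)·k gives f'(k) = n+δ, i.e. 0.46·k^(0.46−1) = 0.13, so k_gold = (0.46/0.13)^(1/0.54) ≈ 10.3830.
y_gold = 10.3830^0.46 ≈ 2.9343, c_gold = y_gold − 0.13·k_gold ≈ 1.5845.
Gain: Δc = 1.5845 − 1.5112 ≈ 0.0734.

Δc ≈ 0.073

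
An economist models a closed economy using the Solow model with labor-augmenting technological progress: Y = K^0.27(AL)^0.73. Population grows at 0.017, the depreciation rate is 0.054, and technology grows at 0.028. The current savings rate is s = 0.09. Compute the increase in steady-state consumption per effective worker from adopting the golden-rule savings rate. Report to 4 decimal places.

Break-even investment rate: n + g + δ = 0.017 + 0.028 + 0.054 = 0.099.
Current steady state (s = 0.09): k* = (0.09/0.099)^(1/0.73) ≈ 0.8776, y* = 0.8776^0.27 ≈ 0.9654, c* = (1−0.09)·0.9654 ≈ 0.8785.
Setting f'(k) = n+g+δ gives 0.27·k^(0.27−1) = 0.099, hence k_gold = (0.27/0.099)^(1/0.73) ≈ 3.9527.
y_gold = 3.9527^0.27 ≈ 1.4493, c_gold = y_gold − 0.099·k_gold ≈ 1.0580.
Gain: Δc = 1.0580 − 0.8785 ≈ 0.1795.

Δc ≈ 0.1795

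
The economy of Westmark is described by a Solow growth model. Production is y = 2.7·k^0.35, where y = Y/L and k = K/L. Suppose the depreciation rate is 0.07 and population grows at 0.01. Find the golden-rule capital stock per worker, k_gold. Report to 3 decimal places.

n + δ = 0.01 + 0.07 = 0.08.
Maximizing c = f(k) − (n+δ)·k gives f'(k) = n+δ, i.e. 0.35·2.7·k^(0.35−1) = 0.08, so k_gold = (0.35·2.7/0.08)^(1/0.65) ≈ 44.6433.

k_gold ≈ 44.643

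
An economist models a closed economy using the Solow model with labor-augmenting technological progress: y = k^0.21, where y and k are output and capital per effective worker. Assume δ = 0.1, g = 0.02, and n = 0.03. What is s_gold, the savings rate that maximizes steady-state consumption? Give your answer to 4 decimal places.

n + g + δ = 0.03 + 0.02 + 0.1 = 0.15.
At the golden rule MPK = n+g+δ, and in any Cobb-Douglas steady state s = (n+g+δ)·k/y = MPK·k/y = capital's share 0.21.

s_gold = 0.2100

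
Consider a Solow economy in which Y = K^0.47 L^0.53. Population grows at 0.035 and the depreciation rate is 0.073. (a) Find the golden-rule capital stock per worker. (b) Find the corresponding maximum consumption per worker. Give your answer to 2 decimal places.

(a) k_gold ≈ 16.03; (b) c_gold ≈ 1.95

Break-even investment rate: n + δ = 0.035 + 0.073 = 0.108.
Golden rule sets MPK = n+δ: 0.47·k^(0.47−1) = 0.108, so k_gold = (0.47/0.108)^(1/0.53) ≈ 16.0341.
y_gold = 16.0341^0.47 ≈ 3.6844; c_gold = y_gold − 0.108·k_gold ≈ 1.9528.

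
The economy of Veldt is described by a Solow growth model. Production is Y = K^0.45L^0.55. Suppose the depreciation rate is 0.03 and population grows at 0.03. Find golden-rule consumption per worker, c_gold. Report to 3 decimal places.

c_gold ≈ 2.860

The effective depreciation rate is n + δ = 0.03 + 0.03 = 0.06.
Setting f'(k) = n+δ gives 0.45·k^(0.45−1) = 0.06, hence k_gold = (0.45/0.06)^(1/0.55) ≈ 38.9960.
y_gold = 38.9960^0.45 ≈ 5.1995.
c_gold = y_gold − (n+δ)·k_gold = 5.1995 − 0.06·38.9960 ≈ 2.8597.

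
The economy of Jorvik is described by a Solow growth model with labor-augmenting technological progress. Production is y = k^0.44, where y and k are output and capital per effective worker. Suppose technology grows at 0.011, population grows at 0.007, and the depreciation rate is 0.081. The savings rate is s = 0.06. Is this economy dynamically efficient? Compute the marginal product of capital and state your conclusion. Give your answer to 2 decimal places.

Capital per effective worker breaks even when investment replaces (n + g + δ)·k; here n + g + δ = 0.099.
Steady-state k*: s·k^0.44 = 0.099·k gives k* = (0.06/0.099)^(1/0.56) ≈ 0.4089.
MPK = 0.44·0.4089^(-0.56) ≈ 0.7260.
MPK > n+g+δ = 0.099, so the economy is dynamically efficient (under-saving).

dynamically efficient; MPK ≈ 0.73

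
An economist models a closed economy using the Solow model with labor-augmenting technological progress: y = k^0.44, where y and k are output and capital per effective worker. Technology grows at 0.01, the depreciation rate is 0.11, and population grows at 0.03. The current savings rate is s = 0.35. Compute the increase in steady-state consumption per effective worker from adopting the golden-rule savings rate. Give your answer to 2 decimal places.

Break-even investment rate: n + g + δ = 0.03 + 0.01 + 0.11 = 0.15.
Current steady state (s = 0.35): k* = (0.35/0.15)^(1/0.56) ≈ 4.5405, y* = 4.5405^0.44 ≈ 1.9459, c* = (1−0.35)·1.9459 ≈ 1.2648.
Golden rule sets MPK = n+g+δ: 0.44·k^(0.44−1) = 0.15, so k_gold = (0.44/0.15)^(1/0.56) ≈ 6.8324.
y_gold = 6.8324^0.44 ≈ 2.3292, c_gold = y_gold − 0.15·k_gold ≈ 1.3044.
Gain: Δc = 1.3044 − 1.2648 ≈ 0.0395.

Δc ≈ 0.04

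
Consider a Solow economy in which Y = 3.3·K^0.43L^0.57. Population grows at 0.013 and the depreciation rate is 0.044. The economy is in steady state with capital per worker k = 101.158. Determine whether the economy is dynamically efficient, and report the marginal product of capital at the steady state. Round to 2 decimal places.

dynamically efficient; MPK ≈ 0.10

Break-even investment rate: n + δ = 0.013 + 0.044 = 0.057.
MPK = 0.43·3.3·k^(0.43−1) = 0.43·3.3·101.158^(-0.57) ≈ 0.1021.
MPK > 0.057, so the economy is dynamically efficient (under-saving).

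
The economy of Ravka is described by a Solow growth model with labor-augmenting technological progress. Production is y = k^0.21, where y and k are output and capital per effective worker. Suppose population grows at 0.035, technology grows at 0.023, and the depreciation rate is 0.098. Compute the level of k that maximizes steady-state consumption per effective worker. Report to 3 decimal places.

k_gold ≈ 1.457

The effective depreciation rate is n + g + δ = 0.035 + 0.023 + 0.098 = 0.156.
Maximizing c = f(k) − (n+g+δ)·k gives f'(k) = n+g+δ, i.e. 0.21·k^(0.21−1) = 0.156, so k_gold = (0.21/0.156)^(1/0.79) ≈ 1.4568.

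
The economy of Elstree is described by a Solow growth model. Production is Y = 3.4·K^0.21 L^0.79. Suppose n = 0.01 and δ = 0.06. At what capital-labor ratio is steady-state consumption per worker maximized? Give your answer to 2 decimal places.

Break-even investment rate: n + δ = 0.01 + 0.06 = 0.07.
At the golden rule the marginal product of capital equals n+δ: 0.21·3.4·k^(0.21−1) = 0.07. Solving, k_gold = (0.21·3.4/0.07)^(1/0.79) ≈ 18.9108.

k_gold ≈ 18.91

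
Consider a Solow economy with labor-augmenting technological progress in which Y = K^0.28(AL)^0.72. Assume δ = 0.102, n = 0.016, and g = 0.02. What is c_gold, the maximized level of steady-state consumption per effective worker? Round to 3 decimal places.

The effective depreciation rate is n + g + δ = 0.016 + 0.02 + 0.102 = 0.138.
At the golden rule the marginal product of capital equals n+g+δ: 0.28·k^(0.28−1) = 0.138. Solving, k_gold = (0.28/0.138)^(1/0.72) ≈ 2.6716.
y_gold = 2.6716^0.28 ≈ 1.3167.
c_gold = y_gold − (n+g+δ)·k_gold = 1.3167 − 0.138·2.6716 ≈ 0.9480.

c_gold ≈ 0.948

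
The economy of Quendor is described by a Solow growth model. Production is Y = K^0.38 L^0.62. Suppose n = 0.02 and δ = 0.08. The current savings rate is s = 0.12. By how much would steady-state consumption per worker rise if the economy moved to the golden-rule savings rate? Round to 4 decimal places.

Δc ≈ 0.4212

The effective depreciation rate is n + δ = 0.02 + 0.08 = 0.1.
Current steady state (s = 0.12): k* = (0.12/0.1)^(1/0.62) ≈ 1.3419, y* = 1.3419^0.38 ≈ 1.1182, c* = (1−0.12)·1.1182 ≈ 0.9840.
At the golden rule the marginal product of capital equals n+δ: 0.38·k^(0.38−1) = 0.1. Solving, k_gold = (0.38/0.1)^(1/0.62) ≈ 8.6126.
y_gold = 8.6126^0.38 ≈ 2.2665, c_gold = y_gold − 0.1·k_gold ≈ 1.4052.
Gain: Δc = 1.4052 − 0.9840 ≈ 0.4212.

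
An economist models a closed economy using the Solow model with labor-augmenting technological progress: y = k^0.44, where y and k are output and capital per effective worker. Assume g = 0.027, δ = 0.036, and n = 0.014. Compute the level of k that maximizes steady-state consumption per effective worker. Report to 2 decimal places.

k_gold ≈ 22.48

Capital per effective worker breaks even when investment replaces (n + g + δ)·k; here n + g + δ = 0.077.
Maximizing c = f(k) − (n+g+δ)·k gives f'(k) = n+g+δ, i.e. 0.44·k^(0.44−1) = 0.077, so k_gold = (0.44/0.077)^(1/0.56) ≈ 22.4759.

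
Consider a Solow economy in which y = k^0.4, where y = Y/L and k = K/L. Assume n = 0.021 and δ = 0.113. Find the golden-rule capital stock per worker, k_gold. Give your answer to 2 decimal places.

k_gold ≈ 6.19

n + δ = 0.021 + 0.113 = 0.134.
Maximizing c = f(k) − (n+δ)·k gives f'(k) = n+δ, i.e. 0.4·k^(0.4−1) = 0.134, so k_gold = (0.4/0.134)^(1/0.6) ≈ 6.1886.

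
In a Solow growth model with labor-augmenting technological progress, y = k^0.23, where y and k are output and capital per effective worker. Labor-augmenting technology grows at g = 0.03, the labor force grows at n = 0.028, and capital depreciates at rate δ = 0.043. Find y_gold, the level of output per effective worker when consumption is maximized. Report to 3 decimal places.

y_gold ≈ 1.279

The effective depreciation rate is n + g + δ = 0.028 + 0.03 + 0.043 = 0.101.
At the golden rule the marginal product of capital equals n+g+δ: 0.23·k^(0.23−1) = 0.101. Solving, k_gold = (0.23/0.101)^(1/0.77) ≈ 2.9118.
Output: y_gold = k_gold^0.23 = 2.9118^0.23 ≈ 1.2787.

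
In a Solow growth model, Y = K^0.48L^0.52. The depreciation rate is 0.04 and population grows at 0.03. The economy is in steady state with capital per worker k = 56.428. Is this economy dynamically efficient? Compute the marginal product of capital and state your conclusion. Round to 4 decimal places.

dynamically inefficient; MPK ≈ 0.0589

The effective depreciation rate is n + δ = 0.03 + 0.04 = 0.07.
MPK = 0.48·k^(0.48−1) = 0.48·56.428^(-0.52) ≈ 0.0589.
MPK < 0.07, so the economy is dynamically inefficient (over-saving).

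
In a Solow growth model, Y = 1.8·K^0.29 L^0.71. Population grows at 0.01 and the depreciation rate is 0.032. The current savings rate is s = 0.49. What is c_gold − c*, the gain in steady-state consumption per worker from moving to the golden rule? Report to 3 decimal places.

Δc ≈ 0.394

Capital per worker breaks even when investment replaces (n + δ)·k; here n + δ = 0.042.
Current steady state (s = 0.49): k* = (0.49·1.8/0.042)^(1/0.71) ≈ 72.8250, y* = 1.8·72.8250^0.29 ≈ 6.2421, c* = (1−0.49)·6.2421 ≈ 3.1835.
Maximizing c = f(k) − (n+δ)·k gives f'(k) = n+δ, i.e. 0.29·1.8·k^(0.29−1) = 0.042, so k_gold = (0.29·1.8/0.042)^(1/0.71) ≈ 34.7887.
y_gold = 1.8·34.7887^0.29 ≈ 5.0384, c_gold = y_gold − 0.042·k_gold ≈ 3.5772.
Gain: Δc = 3.5772 − 3.1835 ≈ 0.3937.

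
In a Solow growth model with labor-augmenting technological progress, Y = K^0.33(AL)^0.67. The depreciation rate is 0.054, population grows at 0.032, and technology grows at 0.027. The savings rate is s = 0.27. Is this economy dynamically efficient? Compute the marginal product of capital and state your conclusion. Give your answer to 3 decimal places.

dynamically efficient; MPK ≈ 0.138

Capital per effective worker breaks even when investment replaces (n + g + δ)·k; here n + g + δ = 0.113.
Steady-state k*: s·k^0.33 = 0.113·k gives k* = (0.27/0.113)^(1/0.67) ≈ 3.6695.
MPK = 0.33·3.6695^(-0.67) ≈ 0.1381.
MPK > n+g+δ = 0.113, so the economy is dynamically efficient (under-saving).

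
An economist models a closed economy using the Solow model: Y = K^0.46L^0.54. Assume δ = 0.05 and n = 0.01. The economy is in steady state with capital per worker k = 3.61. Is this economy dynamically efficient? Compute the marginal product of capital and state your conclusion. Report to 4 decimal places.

Break-even investment rate: n + δ = 0.01 + 0.05 = 0.06.
MPK = 0.46·k^(0.46−1) = 0.46·3.61^(-0.54) ≈ 0.2300.
MPK > 0.06, so the economy is dynamically efficient (under-saving).

dynamically efficient; MPK ≈ 0.2300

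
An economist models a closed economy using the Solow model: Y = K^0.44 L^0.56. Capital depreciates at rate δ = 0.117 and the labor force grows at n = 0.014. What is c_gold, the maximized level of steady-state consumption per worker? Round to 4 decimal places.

n + δ = 0.014 + 0.117 = 0.131.
At the golden rule the marginal product of capital equals n+δ: 0.44·k^(0.44−1) = 0.131. Solving, k_gold = (0.44/0.131)^(1/0.56) ≈ 8.7018.
y_gold = 8.7018^0.44 ≈ 2.5908.
c_gold = y_gold − (n+δ)·k_gold = 2.5908 − 0.131·8.7018 ≈ 1.4508.

c_gold ≈ 1.4508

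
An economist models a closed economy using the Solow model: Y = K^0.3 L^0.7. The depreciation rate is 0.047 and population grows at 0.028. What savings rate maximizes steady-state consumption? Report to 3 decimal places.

s_gold = 0.300

n + δ = 0.028 + 0.047 = 0.075.
At the golden rule MPK = n+δ, and in any Cobb-Douglas steady state s = (n+δ)·k/y = MPK·k/y = capital's share 0.3.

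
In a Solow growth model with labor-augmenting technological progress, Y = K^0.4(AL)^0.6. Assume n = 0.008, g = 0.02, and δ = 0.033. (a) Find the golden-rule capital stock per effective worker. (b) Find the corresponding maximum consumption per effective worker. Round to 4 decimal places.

(a) k_gold ≈ 22.9730; (b) c_gold ≈ 2.1020

Break-even investment rate: n + g + δ = 0.008 + 0.02 + 0.033 = 0.061.
Golden rule sets MPK = n+g+δ: 0.4·k^(0.4−1) = 0.061, so k_gold = (0.4/0.061)^(1/0.6) ≈ 22.9730.
y_gold = 22.9730^0.4 ≈ 3.5034; c_gold = y_gold − 0.061·k_gold ≈ 2.1020.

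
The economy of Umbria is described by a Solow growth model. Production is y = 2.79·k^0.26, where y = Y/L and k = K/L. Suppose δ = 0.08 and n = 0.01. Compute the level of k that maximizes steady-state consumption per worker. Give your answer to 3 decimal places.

k_gold ≈ 16.779

Capital per worker breaks even when investment replaces (n + δ)·k; here n + δ = 0.09.
Maximizing c = f(k) − (n+δ)·k gives f'(k) = n+δ, i.e. 0.26·2.79·k^(0.26−1) = 0.09, so k_gold = (0.26·2.79/0.09)^(1/0.74) ≈ 16.7794.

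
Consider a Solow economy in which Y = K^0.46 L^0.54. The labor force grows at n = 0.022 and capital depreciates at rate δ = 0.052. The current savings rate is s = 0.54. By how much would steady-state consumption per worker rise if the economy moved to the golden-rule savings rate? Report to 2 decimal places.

Break-even investment rate: n + δ = 0.022 + 0.052 = 0.074.
Current steady state (s = 0.54): k* = (0.54/0.074)^(1/0.54) ≈ 39.6687, y* = 39.6687^0.46 ≈ 5.4361, c* = (1−0.54)·5.4361 ≈ 2.5006.
Maximizing c = f(k) − (n+δ)·k gives f'(k) = n+δ, i.e. 0.46·k^(0.46−1) = 0.074, so k_gold = (0.46/0.074)^(1/0.54) ≈ 29.4776.
y_gold = 29.4776^0.46 ≈ 4.7421, c_gold = y_gold − 0.074·k_gold ≈ 2.5607.
Gain: Δc = 2.5607 − 2.5006 ≈ 0.0601.

Δc ≈ 0.06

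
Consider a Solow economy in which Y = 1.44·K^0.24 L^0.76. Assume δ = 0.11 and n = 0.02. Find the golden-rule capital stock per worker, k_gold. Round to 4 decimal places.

Capital per worker breaks even when investment replaces (n + δ)·k; here n + δ = 0.13.
At the golden rule the marginal product of capital equals n+δ: 0.24·1.44·k^(0.24−1) = 0.13. Solving, k_gold = (0.24·1.44/0.13)^(1/0.76) ≈ 3.6201.

k_gold ≈ 3.6201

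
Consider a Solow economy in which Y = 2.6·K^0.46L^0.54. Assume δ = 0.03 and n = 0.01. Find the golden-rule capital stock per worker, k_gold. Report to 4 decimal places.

k_gold ≈ 540.4113

Break-even investment rate: n + δ = 0.01 + 0.03 = 0.04.
Setting f'(k) = n+δ gives 0.46·2.6·k^(0.46−1) = 0.04, hence k_gold = (0.46·2.6/0.04)^(1/0.54) ≈ 540.4113.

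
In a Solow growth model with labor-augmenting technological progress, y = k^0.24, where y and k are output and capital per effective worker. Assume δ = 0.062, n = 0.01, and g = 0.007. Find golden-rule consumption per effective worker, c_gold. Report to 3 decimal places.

c_gold ≈ 1.079

Break-even investment rate: n + g + δ = 0.01 + 0.007 + 0.062 = 0.079.
Maximizing c = f(k) − (n+g+δ)·k gives f'(k) = n+g+δ, i.e. 0.24·k^(0.24−1) = 0.079, so k_gold = (0.24/0.079)^(1/0.76) ≈ 4.3150.
y_gold = 4.3150^0.24 ≈ 1.4203.
c_gold = y_gold − (n+g+δ)·k_gold = 1.4203 − 0.079·4.3150 ≈ 1.0795.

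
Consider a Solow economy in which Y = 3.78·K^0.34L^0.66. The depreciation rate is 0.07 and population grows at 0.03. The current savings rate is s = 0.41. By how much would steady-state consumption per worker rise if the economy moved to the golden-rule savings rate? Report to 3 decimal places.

Capital per worker breaks even when investment replaces (n + δ)·k; here n + δ = 0.1.
Current steady state (s = 0.41): k* = (0.41·3.78/0.1)^(1/0.66) ≈ 63.5987, y* = 3.78·63.5987^0.34 ≈ 15.5119, c* = (1−0.41)·15.5119 ≈ 9.1520.
At the golden rule the marginal product of capital equals n+δ: 0.34·3.78·k^(0.34−1) = 0.1. Solving, k_gold = (0.34·3.78/0.1)^(1/0.66) ≈ 47.8915.
y_gold = 3.78·47.8915^0.34 ≈ 14.0857, c_gold = y_gold − 0.1·k_gold ≈ 9.2966.
Gain: Δc = 9.2966 − 9.1520 ≈ 0.1446.

Δc ≈ 0.145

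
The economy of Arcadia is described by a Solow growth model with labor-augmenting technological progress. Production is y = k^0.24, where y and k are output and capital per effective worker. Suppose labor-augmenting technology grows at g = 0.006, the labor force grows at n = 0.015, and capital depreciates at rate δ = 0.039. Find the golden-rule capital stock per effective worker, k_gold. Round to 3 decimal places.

k_gold ≈ 6.197

The effective depreciation rate is n + g + δ = 0.015 + 0.006 + 0.039 = 0.06.
Setting f'(k) = n+g+δ gives 0.24·k^(0.24−1) = 0.06, hence k_gold = (0.24/0.06)^(1/0.76) ≈ 6.1970.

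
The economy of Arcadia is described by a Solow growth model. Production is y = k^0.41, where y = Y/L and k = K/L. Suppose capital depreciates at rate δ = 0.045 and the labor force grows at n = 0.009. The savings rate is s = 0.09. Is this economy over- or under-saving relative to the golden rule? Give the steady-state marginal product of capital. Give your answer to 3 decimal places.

Capital per worker breaks even when investment replaces (n + δ)·k; here n + δ = 0.054.
Steady-state k*: s·k^0.41 = 0.054·k gives k* = (0.09/0.054)^(1/0.59) ≈ 2.3769.
MPK = 0.41·2.3769^(-0.59) ≈ 0.2460.
MPK > n+δ = 0.054, so the economy is dynamically efficient (under-saving).

under-saving; MPK ≈ 0.246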